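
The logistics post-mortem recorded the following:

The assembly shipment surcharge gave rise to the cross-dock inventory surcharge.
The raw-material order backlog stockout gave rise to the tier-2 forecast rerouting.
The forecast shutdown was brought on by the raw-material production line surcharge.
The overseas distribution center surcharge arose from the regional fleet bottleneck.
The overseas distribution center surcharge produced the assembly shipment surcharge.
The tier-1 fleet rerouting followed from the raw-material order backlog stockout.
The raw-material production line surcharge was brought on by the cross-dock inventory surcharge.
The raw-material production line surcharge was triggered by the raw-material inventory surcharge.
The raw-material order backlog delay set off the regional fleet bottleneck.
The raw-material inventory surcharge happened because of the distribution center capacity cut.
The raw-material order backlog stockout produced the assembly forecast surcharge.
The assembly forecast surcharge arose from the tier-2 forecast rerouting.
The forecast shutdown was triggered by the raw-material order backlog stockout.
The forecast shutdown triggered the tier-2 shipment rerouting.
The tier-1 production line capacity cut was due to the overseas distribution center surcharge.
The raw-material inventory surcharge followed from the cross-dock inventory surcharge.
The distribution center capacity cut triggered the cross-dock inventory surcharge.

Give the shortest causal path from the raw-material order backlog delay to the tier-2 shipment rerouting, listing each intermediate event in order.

the raw-material order backlog delay → the regional fleet bottleneck → the overseas distribution center surcharge → the assembly shipment surcharge → the cross-dock inventory surcharge → the raw-material production line surcharge → the forecast shutdown → the tier-2 shipment rerouting

the raw-material order backlog delay → the regional fleet bottleneck
the regional fleet bottleneck → the overseas distribution center surcharge
the overseas distribution center surcharge → the assembly shipment surcharge
the assembly shipment surcharge → the cross-dock inventory surcharge
the cross-dock inventory surcharge → the raw-material production line surcharge
the raw-material production line surcharge → the forecast shutdown
the forecast shutdown → the tier-2 shipment rerouting
Length: 7 steps.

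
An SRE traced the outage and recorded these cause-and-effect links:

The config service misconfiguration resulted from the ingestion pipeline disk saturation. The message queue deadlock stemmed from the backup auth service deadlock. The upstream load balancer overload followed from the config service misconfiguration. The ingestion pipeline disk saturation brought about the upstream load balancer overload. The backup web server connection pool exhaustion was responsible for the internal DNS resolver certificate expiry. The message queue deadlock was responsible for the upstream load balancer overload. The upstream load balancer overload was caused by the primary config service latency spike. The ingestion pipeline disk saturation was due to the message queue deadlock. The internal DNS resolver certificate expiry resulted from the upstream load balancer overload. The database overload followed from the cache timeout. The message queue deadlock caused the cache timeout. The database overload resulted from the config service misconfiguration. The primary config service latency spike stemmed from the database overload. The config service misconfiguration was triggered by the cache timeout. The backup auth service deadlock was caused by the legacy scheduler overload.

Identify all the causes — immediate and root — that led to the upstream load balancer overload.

Immediate causes of the upstream load balancer overload: the message queue deadlock, the ingestion pipeline disk saturation, the config service misconfiguration, the primary config service latency spike.
Further upstream: the legacy scheduler overload, the backup auth service deadlock, the cache timeout, the database overload.

the backup auth service deadlock, the cache timeout, the config service misconfiguration, the database overload, the ingestion pipeline disk saturation, the legacy scheduler overload, the message queue deadlock, the primary config service latency spike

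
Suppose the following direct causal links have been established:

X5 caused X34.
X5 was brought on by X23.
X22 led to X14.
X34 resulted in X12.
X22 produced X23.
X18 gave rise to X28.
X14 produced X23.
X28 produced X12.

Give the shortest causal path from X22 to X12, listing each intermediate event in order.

X22 → X23 → X5 → X34 → X12

X22 → X23
X23 → X5
X5 → X34
X34 → X12
Length: 4 steps.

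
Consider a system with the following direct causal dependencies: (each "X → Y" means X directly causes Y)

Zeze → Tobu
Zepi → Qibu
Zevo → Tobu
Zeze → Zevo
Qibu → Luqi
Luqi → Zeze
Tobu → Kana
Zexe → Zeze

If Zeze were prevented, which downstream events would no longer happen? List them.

Downstream of Zeze: Zevo, Tobu, Kana.

Kana, Tobu, Zevo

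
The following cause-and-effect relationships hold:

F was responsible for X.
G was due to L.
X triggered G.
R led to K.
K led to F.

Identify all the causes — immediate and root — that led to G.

F, K, L, R, X

Immediate causes of G: X, L.
Further upstream: R, K, F.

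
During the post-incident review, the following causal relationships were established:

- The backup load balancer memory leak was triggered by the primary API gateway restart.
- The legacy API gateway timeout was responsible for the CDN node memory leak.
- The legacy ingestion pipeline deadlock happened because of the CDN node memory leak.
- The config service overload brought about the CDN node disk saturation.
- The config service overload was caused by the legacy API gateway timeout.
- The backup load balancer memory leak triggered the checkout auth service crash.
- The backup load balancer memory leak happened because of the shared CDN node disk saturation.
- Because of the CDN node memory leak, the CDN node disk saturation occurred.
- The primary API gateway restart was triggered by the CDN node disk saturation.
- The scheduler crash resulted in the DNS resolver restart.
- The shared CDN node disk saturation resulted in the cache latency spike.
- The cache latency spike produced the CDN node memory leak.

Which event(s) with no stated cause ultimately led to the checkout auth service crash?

Tracing upstream from the checkout auth service crash: the checkout auth service crash ← the backup load balancer memory leak ← the shared CDN node disk saturation.
A separate upstream branch: the checkout auth service crash ← the backup load balancer memory leak ← the primary API gateway restart ← the CDN node disk saturation ← the CDN node memory leak ← the legacy API gateway timeout.
Each of those chain origins has no stated cause.

the legacy API gateway timeout, the shared CDN node disk saturation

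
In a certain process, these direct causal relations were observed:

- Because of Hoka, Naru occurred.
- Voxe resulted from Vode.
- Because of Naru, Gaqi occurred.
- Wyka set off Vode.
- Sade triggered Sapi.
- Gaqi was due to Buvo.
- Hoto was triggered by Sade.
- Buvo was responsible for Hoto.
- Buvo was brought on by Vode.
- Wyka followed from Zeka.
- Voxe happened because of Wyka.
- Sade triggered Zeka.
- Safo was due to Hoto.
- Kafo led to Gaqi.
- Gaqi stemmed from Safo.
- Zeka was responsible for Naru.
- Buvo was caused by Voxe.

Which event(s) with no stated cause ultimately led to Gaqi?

Tracing upstream from Gaqi: Gaqi ← Kafo.
A separate upstream branch: Gaqi ← Safo ← Hoto ← Sade.
A separate upstream branch: Gaqi ← Naru ← Hoka.
Each of those chain origins has no stated cause.

Hoka, Kafo, Sade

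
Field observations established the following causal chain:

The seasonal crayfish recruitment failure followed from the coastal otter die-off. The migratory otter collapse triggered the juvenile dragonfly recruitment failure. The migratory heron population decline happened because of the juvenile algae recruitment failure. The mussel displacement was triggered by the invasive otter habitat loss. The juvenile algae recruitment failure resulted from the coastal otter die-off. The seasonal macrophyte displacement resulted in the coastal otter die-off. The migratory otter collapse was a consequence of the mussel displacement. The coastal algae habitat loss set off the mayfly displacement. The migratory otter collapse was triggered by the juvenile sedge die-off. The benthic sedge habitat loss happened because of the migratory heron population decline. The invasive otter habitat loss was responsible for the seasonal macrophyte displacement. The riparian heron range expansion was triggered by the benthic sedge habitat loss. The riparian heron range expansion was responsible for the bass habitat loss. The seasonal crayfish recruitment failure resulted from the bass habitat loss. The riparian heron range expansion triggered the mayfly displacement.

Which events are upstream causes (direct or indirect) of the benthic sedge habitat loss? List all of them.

the coastal otter die-off, the invasive otter habitat loss, the juvenile algae recruitment failure, the migratory heron population decline, the seasonal macrophyte displacement

Immediate cause of the benthic sedge habitat loss: the migratory heron population decline.
Further upstream: the invasive otter habitat loss, the seasonal macrophyte displacement, the coastal otter die-off, the juvenile algae recruitment failure.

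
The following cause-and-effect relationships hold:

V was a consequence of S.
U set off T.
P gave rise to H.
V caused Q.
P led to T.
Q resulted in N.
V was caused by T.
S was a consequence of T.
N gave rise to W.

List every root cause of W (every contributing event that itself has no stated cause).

Tracing upstream from W: W ← N ← Q ← V ← T ← P.
A separate upstream branch: W ← N ← Q ← V ← T ← U.
Each of those chain origins has no stated cause.

P, U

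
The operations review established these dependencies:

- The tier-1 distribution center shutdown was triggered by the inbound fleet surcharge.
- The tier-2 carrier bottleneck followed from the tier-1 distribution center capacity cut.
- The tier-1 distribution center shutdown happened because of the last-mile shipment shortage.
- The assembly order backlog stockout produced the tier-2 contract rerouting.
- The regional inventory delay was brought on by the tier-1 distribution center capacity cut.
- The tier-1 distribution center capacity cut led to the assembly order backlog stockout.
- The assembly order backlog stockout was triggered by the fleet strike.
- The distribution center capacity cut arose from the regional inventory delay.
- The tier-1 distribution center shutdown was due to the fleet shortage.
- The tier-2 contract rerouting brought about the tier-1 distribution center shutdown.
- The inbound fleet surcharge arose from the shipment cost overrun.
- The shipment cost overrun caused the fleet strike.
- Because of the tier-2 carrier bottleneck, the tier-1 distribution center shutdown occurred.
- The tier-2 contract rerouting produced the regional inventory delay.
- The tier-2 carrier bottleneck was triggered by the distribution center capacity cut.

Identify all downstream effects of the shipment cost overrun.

Direct effects: the fleet strike, the inbound fleet surcharge.
2 steps out: the assembly order backlog stockout, the tier-1 distribution center shutdown.
3 steps out: the tier-2 contract rerouting.
4 steps out: the regional inventory delay.
5 steps out: the distribution center capacity cut.
6 steps out: the tier-2 carrier bottleneck.
Not reachable from it: the tier-1 distribution center capacity cut, the last-mile shipment shortage, the fleet shortage.

the assembly order backlog stockout, the distribution center capacity cut, the fleet strike, the inbound fleet surcharge, the regional inventory delay, the tier-1 distribution center shutdown, the tier-2 carrier bottleneck, the tier-2 contract rerouting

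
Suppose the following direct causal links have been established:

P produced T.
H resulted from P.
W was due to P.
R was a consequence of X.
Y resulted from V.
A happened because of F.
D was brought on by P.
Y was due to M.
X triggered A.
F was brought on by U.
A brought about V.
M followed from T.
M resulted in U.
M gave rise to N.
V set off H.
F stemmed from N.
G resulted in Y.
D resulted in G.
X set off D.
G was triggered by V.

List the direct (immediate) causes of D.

P, X → D with nothing further upstream stated.

P, X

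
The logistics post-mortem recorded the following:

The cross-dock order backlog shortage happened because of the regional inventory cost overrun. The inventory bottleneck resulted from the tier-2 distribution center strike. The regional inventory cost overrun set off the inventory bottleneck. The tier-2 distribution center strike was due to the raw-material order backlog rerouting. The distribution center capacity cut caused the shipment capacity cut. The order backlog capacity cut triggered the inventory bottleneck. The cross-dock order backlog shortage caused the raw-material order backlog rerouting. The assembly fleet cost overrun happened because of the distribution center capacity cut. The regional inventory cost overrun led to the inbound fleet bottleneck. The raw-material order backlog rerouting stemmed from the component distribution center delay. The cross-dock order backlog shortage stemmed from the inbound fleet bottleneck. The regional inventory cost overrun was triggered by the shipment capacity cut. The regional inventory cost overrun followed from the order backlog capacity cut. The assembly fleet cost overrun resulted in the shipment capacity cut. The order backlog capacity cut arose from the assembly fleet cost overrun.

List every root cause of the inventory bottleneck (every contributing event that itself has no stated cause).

Tracing upstream from the inventory bottleneck: the inventory bottleneck ← the order backlog capacity cut ← the assembly fleet cost overrun ← the distribution center capacity cut.
A separate upstream branch: the inventory bottleneck ← the tier-2 distribution center strike ← the raw-material order backlog rerouting ← the component distribution center delay.
Each of those chain origins has no stated cause.

the component distribution center delay, the distribution center capacity cut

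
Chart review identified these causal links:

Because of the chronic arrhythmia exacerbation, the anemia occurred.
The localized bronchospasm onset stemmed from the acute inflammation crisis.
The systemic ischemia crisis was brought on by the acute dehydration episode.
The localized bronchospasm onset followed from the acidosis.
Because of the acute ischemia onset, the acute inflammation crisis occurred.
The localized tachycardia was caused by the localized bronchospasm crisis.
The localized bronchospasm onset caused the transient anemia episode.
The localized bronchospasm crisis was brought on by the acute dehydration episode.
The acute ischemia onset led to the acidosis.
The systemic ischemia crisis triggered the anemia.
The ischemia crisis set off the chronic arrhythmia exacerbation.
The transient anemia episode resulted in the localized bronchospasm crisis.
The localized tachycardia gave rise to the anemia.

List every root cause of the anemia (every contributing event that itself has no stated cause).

Tracing upstream from the anemia: the anemia ← the localized tachycardia ← the localized bronchospasm crisis ← the transient anemia episode ← the localized bronchospasm onset ← the acidosis ← the acute ischemia onset.
A separate upstream branch: the anemia ← the chronic arrhythmia exacerbation ← the ischemia crisis.
A separate upstream branch: the anemia ← the systemic ischemia crisis ← the acute dehydration episode.
Each of those chain origins has no stated cause.

the acute dehydration episode, the acute ischemia onset, the ischemia crisis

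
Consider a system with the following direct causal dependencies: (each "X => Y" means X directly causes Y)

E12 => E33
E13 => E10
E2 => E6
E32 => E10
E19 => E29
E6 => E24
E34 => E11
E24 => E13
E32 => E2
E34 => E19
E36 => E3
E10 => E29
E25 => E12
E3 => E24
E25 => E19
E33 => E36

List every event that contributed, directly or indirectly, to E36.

E12, E25, E33

Immediate cause of E36: E33.
Further upstream: E25, E12.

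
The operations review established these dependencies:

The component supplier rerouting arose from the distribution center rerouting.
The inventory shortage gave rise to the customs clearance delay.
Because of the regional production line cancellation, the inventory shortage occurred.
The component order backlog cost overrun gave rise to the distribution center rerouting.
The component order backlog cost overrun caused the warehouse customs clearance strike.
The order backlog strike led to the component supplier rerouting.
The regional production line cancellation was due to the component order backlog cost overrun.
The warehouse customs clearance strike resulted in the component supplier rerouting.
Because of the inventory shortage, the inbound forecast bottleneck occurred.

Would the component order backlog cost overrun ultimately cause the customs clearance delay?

Yes

There is a causal chain: the component order backlog cost overrun → the regional production line cancellation → the inventory shortage → the customs clearance delay.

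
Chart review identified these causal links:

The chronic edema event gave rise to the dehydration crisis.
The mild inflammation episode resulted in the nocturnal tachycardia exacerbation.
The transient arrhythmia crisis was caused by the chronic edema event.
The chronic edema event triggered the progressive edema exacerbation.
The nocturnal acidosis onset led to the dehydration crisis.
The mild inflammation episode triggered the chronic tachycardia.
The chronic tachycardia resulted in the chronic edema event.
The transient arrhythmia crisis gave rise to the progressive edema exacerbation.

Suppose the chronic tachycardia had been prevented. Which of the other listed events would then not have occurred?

the chronic edema event, the progressive edema exacerbation, the transient arrhythmia crisis

Downstream of the chronic tachycardia: the chronic edema event, the dehydration crisis, the transient arrhythmia crisis, the progressive edema exacerbation.
Of those, still caused via another path: the dehydration crisis.
The remainder have no surviving cause.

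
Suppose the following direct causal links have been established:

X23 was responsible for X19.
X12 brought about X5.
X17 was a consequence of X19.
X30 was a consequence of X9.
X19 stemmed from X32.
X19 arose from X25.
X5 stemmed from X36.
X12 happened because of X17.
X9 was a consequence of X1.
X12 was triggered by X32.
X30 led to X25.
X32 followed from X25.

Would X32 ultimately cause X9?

X32 leads to X19, X17, X12, X5; X9 is not among them.

No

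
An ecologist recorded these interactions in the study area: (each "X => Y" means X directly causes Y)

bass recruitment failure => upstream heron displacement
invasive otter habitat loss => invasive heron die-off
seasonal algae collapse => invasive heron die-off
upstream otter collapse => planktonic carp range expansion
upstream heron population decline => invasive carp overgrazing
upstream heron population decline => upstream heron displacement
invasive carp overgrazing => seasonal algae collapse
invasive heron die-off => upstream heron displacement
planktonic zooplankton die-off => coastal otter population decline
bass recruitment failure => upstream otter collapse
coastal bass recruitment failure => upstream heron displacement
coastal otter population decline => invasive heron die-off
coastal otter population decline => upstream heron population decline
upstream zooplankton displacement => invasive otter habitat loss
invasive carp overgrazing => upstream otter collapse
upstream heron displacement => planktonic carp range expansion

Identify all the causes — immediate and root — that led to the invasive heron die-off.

Immediate causes of the invasive heron die-off: the coastal otter population decline, the invasive otter habitat loss, the seasonal algae collapse.
Further upstream: the upstream zooplankton displacement, the planktonic zooplankton die-off, the upstream heron population decline, the invasive carp overgrazing.

the coastal otter population decline, the invasive carp overgrazing, the invasive otter habitat loss, the planktonic zooplankton die-off, the seasonal algae collapse, the upstream heron population decline, the upstream zooplankton displacement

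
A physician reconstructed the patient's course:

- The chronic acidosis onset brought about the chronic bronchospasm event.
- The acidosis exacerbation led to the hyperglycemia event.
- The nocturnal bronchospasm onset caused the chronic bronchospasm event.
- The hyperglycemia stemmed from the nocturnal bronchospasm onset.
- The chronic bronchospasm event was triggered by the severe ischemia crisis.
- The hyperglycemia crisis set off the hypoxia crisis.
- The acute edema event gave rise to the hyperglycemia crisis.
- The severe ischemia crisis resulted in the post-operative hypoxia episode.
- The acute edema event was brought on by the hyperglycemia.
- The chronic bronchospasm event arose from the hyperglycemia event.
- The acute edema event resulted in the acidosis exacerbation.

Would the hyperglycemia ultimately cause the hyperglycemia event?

There is a causal chain: the hyperglycemia → the acute edema event → the acidosis exacerbation → the hyperglycemia event.

Yes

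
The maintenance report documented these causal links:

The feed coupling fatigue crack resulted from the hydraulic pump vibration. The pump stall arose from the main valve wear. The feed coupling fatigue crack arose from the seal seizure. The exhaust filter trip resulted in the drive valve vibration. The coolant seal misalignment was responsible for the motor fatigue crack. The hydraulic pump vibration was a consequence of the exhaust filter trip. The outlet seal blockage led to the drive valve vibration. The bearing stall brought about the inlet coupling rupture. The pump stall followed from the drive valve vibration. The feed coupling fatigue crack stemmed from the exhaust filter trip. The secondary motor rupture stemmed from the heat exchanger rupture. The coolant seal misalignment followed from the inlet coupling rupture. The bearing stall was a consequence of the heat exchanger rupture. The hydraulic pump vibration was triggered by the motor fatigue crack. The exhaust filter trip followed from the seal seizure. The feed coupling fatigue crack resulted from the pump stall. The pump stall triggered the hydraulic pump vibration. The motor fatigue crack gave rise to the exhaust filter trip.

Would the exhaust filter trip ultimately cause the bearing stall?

No

The exhaust filter trip leads to the drive valve vibration, the pump stall, the hydraulic pump vibration, the feed coupling fatigue crack; the bearing stall is not among them.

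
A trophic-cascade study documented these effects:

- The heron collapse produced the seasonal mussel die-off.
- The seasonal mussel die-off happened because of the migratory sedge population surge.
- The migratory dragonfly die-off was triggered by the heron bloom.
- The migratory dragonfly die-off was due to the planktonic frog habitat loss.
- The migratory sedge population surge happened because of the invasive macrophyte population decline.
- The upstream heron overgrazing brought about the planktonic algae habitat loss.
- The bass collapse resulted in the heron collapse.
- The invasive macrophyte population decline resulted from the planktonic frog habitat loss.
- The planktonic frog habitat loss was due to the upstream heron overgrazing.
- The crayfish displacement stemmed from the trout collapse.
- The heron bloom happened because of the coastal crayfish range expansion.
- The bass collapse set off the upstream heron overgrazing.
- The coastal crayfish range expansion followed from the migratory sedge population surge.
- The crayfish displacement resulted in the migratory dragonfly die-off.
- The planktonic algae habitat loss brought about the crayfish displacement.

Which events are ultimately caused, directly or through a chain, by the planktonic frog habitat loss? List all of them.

the coastal crayfish range expansion, the heron bloom, the invasive macrophyte population decline, the migratory dragonfly die-off, the migratory sedge population surge, the seasonal mussel die-off

Direct effects: the invasive macrophyte population decline, the migratory dragonfly die-off.
2 steps out: the migratory sedge population surge.
3 steps out: the seasonal mussel die-off, the coastal crayfish range expansion.
4 steps out: the heron bloom.
Not reachable from it: the bass collapse, the heron collapse, the upstream heron overgrazing, the planktonic algae habitat loss, the crayfish displacement, the trout collapse.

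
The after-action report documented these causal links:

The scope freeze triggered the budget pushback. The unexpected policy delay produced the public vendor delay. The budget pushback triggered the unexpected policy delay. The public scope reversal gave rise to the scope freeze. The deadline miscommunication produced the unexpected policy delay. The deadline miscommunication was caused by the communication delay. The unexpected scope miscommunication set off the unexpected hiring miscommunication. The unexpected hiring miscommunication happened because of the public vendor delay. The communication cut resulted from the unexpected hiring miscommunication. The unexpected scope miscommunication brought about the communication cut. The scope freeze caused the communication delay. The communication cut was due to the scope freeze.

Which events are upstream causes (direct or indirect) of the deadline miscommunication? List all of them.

Immediate cause of the deadline miscommunication: the communication delay.
Further upstream: the public scope reversal, the scope freeze.

the communication delay, the public scope reversal, the scope freeze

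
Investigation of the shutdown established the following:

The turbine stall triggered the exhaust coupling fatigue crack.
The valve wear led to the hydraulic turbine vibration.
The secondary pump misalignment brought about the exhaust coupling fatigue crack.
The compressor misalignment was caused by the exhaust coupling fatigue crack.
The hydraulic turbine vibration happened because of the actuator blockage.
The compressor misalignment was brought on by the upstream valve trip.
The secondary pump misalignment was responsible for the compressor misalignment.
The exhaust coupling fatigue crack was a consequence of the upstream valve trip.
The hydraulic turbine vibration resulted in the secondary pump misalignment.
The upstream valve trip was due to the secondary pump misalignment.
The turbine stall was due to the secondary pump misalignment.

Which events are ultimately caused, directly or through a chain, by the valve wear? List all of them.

the compressor misalignment, the exhaust coupling fatigue crack, the hydraulic turbine vibration, the secondary pump misalignment, the turbine stall, the upstream valve trip

Direct effects: the hydraulic turbine vibration.
2 steps out: the secondary pump misalignment.
3 steps out: the turbine stall, the upstream valve trip, the exhaust coupling fatigue crack, the compressor misalignment.
Not reachable from it: the actuator blockage.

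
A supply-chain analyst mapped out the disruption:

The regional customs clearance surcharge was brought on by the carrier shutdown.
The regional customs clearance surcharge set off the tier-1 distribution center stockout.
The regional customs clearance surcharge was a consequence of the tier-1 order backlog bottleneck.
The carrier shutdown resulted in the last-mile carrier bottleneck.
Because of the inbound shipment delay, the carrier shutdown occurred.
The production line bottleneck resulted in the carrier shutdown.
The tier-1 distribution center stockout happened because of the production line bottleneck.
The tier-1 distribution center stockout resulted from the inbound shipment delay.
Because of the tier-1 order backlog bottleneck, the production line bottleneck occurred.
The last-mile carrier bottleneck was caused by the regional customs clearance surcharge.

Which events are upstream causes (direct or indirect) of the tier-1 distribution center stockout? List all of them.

Immediate causes of the tier-1 distribution center stockout: the inbound shipment delay, the production line bottleneck, the regional customs clearance surcharge.
Further upstream: the tier-1 order backlog bottleneck, the carrier shutdown.

the carrier shutdown, the inbound shipment delay, the production line bottleneck, the regional customs clearance surcharge, the tier-1 order backlog bottleneck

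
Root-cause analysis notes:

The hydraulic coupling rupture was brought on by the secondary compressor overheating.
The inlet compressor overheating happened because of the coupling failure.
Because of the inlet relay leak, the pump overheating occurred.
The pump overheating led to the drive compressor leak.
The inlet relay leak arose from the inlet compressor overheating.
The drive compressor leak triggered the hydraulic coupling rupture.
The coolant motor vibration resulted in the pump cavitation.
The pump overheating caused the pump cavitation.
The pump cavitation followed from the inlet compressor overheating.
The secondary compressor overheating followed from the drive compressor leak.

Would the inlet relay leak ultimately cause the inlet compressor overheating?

The inlet relay leak leads to the pump overheating, the drive compressor leak, the secondary compressor overheating, the hydraulic coupling rupture, the pump cavitation; the inlet compressor overheating is not among them.

No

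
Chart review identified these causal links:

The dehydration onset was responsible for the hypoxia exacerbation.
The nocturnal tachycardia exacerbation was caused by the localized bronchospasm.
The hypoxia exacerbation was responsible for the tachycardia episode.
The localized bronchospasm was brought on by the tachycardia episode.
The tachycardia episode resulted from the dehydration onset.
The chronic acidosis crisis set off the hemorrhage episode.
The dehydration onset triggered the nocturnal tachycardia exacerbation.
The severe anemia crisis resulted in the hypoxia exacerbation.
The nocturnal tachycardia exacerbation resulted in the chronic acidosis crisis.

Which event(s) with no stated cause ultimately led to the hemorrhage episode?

Tracing upstream from the hemorrhage episode: the hemorrhage episode ← the chronic acidosis crisis ← the nocturnal tachycardia exacerbation ← the dehydration onset.
A separate upstream branch: the hemorrhage episode ← the chronic acidosis crisis ← the nocturnal tachycardia exacerbation ← the localized bronchospasm ← the tachycardia episode ← the hypoxia exacerbation ← the severe anemia crisis.
Each of those chain origins has no stated cause.

the dehydration onset, the severe anemia crisis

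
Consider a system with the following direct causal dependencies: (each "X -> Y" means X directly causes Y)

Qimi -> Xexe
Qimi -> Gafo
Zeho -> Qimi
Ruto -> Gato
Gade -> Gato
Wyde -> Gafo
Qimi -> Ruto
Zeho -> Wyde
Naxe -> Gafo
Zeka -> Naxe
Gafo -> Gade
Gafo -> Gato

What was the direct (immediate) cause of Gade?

Upstream contributors include Zeho, Wyde, Zeka, Qimi, Naxe, but only Gafo feeds directly into Gade.

Gafo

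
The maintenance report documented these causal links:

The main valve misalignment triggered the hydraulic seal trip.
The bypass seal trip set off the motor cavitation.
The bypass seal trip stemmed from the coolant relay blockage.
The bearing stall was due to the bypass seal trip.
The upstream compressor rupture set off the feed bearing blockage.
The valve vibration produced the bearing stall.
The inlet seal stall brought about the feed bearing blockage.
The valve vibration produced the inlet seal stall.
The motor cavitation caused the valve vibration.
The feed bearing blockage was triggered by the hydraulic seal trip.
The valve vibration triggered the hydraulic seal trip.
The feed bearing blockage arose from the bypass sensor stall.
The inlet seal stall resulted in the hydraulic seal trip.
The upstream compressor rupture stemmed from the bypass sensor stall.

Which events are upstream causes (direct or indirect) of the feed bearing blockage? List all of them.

the bypass seal trip, the bypass sensor stall, the coolant relay blockage, the hydraulic seal trip, the inlet seal stall, the main valve misalignment, the motor cavitation, the upstream compressor rupture, the valve vibration

Immediate causes of the feed bearing blockage: the inlet seal stall, the hydraulic seal trip, the bypass sensor stall, the upstream compressor rupture.
Further upstream: the main valve misalignment, the coolant relay blockage, the bypass seal trip, the motor cavitation, the valve vibration.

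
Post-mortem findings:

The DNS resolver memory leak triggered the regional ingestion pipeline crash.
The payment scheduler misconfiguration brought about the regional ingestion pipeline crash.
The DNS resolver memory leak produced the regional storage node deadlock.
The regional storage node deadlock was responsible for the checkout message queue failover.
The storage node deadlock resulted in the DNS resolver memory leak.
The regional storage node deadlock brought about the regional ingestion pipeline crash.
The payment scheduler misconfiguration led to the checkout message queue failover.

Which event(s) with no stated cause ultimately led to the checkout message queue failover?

the payment scheduler misconfiguration, the storage node deadlock

Tracing upstream from the checkout message queue failover: the checkout message queue failover ← the regional storage node deadlock ← the DNS resolver memory leak ← the storage node deadlock.
A separate upstream branch: the checkout message queue failover ← the payment scheduler misconfiguration.
Each of those chain origins has no stated cause.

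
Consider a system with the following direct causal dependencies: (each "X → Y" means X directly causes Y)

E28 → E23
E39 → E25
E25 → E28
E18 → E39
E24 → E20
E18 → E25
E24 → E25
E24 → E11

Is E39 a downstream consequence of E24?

No

E24 leads to E11, E20, E25, E28, E23; E39 is not among them.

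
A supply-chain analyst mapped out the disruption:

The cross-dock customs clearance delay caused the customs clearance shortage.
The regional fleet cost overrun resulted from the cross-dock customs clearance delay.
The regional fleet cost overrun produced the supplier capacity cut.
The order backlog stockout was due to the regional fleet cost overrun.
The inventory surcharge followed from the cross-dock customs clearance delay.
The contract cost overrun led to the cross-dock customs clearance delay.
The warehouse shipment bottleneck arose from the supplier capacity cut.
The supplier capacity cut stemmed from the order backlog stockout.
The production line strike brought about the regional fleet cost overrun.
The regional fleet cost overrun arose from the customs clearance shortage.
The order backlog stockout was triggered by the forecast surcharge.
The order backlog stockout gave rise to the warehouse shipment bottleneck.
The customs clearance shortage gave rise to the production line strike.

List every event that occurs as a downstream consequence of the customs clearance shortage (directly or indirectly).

the order backlog stockout, the production line strike, the regional fleet cost overrun, the supplier capacity cut, the warehouse shipment bottleneck

Direct effects: the production line strike, the regional fleet cost overrun.
2 steps out: the order backlog stockout, the supplier capacity cut.
3 steps out: the warehouse shipment bottleneck.
Not reachable from it: the contract cost overrun, the cross-dock customs clearance delay, the inventory surcharge, the forecast surcharge.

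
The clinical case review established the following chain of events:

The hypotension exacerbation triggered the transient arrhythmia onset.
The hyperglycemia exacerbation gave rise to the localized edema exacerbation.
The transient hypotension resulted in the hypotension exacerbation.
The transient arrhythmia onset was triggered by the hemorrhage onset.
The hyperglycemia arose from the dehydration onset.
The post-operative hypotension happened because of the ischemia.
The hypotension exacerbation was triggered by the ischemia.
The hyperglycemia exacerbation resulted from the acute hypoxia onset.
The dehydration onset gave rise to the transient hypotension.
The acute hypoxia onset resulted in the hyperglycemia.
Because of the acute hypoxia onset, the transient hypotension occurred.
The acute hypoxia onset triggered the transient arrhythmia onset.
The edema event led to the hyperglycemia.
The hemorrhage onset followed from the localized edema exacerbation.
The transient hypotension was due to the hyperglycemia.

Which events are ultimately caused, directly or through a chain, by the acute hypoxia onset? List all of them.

the hemorrhage onset, the hyperglycemia, the hyperglycemia exacerbation, the hypotension exacerbation, the localized edema exacerbation, the transient arrhythmia onset, the transient hypotension

Direct effects: the hyperglycemia, the hyperglycemia exacerbation, the transient hypotension, the transient arrhythmia onset.
2 steps out: the localized edema exacerbation, the hypotension exacerbation.
3 steps out: the hemorrhage onset.
Not reachable from it: the edema event, the ischemia, the dehydration onset, the post-operative hypotension.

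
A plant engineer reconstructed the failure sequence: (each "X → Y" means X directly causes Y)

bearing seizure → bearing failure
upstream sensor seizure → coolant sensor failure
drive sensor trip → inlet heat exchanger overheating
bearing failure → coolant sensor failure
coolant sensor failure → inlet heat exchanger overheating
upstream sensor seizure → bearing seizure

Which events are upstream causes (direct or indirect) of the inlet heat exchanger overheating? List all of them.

the bearing failure, the bearing seizure, the coolant sensor failure, the drive sensor trip, the upstream sensor seizure

Immediate causes of the inlet heat exchanger overheating: the drive sensor trip, the coolant sensor failure.
Further upstream: the upstream sensor seizure, the bearing seizure, the bearing failure.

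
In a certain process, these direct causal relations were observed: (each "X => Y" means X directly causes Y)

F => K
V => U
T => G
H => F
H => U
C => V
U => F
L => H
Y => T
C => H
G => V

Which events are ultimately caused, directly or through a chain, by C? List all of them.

F, H, K, U, V

Direct effects: V, H.
2 steps out: U, F.
3 steps out: K.
Not reachable from it: Y, T, L, G.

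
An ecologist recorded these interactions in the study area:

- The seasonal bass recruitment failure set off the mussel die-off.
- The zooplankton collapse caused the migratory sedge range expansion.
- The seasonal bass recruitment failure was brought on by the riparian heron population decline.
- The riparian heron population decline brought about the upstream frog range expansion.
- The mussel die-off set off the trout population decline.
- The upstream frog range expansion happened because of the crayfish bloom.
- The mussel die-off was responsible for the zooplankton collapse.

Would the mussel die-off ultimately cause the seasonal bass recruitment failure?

No

The mussel die-off leads to the zooplankton collapse, the migratory sedge range expansion, the trout population decline; the seasonal bass recruitment failure is not among them.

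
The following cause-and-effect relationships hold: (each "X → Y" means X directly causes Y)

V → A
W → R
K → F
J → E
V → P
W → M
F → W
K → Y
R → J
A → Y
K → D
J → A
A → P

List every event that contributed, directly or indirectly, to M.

F, K, W

Immediate cause of M: W.
Further upstream: K, F.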